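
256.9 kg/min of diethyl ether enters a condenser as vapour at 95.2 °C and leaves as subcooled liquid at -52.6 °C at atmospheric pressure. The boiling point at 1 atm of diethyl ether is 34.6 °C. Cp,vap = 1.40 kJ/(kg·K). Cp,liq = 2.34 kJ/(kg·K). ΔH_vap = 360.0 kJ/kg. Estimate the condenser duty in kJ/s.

vapour 95.2→34.6 °C: -84.84 kJ/kg
condensation at 34.6 °C: -360 kJ/kg
liquid 34.6→-52.6 °C: -204.05 kJ/kg
Δh = -84.84 + -360 + -204.05 = -648.89 kJ/kg
Q = ṁ·Δh = 256.9 kg/min × -648.89 kJ/kg = -166700 kJ/min
|Q| = 2778.3 kW

Q_c = 2780 kJ/s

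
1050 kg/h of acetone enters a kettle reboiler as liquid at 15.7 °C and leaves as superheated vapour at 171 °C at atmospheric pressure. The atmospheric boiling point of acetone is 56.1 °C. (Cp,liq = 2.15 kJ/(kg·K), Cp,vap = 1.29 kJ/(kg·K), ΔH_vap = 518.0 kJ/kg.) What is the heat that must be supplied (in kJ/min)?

Q = 13200 kJ/min

liquid 15.7→56.1 °C: 86.86 kJ/kg
vaporisation at 56.1 °C: 518 kJ/kg
vapour 56.1→171 °C: 148.22 kJ/kg
Δh = 86.86 + 518 + 148.22 = 753.08 kJ/kg
Q = ṁ·Δh = 1050 kg/h × 753.08 kJ/kg = 790740 kJ/h
|Q| = 219.65 kW = 13179 kJ/min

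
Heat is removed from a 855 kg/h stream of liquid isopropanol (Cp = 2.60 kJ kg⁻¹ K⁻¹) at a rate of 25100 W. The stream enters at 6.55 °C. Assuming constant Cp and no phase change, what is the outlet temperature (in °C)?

T_out = -34.1 °C

Q = 25100 W = 90360 kJ/h
ΔT = Q/(ṁ·Cp) = 90360/(855×2.60) = 40.648 K
T_out = 6.55 − 40.648 = -34.098 °C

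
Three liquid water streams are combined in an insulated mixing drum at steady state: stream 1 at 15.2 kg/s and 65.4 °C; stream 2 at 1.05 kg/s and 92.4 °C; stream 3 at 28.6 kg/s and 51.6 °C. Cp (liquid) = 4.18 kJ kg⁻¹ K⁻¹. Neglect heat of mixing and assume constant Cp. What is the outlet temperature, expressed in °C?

T_out = 57.2 °C

No heat crosses the boundary, so H_out = H_in.
T_out = Σ ṁᵢCp,ᵢTᵢ / Σ ṁᵢCp,ᵢ
      = 10729 / 187.47 = 57.232 °C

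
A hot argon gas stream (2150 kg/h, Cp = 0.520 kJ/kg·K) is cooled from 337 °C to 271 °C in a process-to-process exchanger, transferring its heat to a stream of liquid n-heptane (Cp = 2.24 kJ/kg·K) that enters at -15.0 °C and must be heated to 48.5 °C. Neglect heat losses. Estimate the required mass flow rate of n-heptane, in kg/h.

Heat released by hot stream: Q = 2150 × 0.520 × (337 − 271) = 73788 kJ/h
Energy balance on cold side (adiabatic exchanger): Q = ṁ_c·Cp_c·(T_c,out − T_c,in)
ṁ_c = 73788 / [2.24 × (48.5 − -15.0)] = 518.76 kg/h

ṁ_c = 519 kg/h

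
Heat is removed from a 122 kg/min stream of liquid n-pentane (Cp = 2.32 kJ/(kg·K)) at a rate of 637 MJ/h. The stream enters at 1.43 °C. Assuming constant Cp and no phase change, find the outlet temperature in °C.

Q = 637 MJ/h = 10617 kJ/min
ΔT = Q/(ṁ·Cp) = 10617/(122×2.32) = 37.509 K
T_out = 1.43 − 37.509 = -36.079 °C

T_out = -36.1 °C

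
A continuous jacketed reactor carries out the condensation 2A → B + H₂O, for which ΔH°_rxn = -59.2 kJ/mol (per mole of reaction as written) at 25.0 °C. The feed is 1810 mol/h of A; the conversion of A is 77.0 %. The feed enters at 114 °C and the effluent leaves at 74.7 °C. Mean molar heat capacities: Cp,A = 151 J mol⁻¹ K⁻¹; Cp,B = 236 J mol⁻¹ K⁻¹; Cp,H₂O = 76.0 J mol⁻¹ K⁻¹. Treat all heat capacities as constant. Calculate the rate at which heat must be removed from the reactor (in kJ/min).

Extent of reaction ξ = 0.770 × 1810 / 2 = 696.85 mol/h
Reaction term: ξ·ΔH°_rxn = 696.85 × -59.2 = -41254 kJ/h
Sensible, feed 114→25 °C: -24325 kJ/h
Outlet flows (mol/h): A 416.3, B 696.85, H₂O 696.85
Sensible, products 25→74.7 °C: 13930 kJ/h
Q = ΔH = -51648 kJ/h = -14.347 kW
Heat removed = 860.8 kJ/min

Q_out = 861 kJ/min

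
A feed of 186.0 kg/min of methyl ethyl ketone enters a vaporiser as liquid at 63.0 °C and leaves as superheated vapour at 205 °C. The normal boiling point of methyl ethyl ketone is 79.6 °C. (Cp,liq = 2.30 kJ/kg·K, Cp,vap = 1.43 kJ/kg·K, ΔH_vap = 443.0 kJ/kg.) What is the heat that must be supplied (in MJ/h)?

Q = 7370 MJ/h

liquid 63.0→79.6 °C: 38.18 kJ/kg
vaporisation at 79.6 °C: 443 kJ/kg
vapour 79.6→205 °C: 179.32 kJ/kg
Δh = 38.18 + 443 + 179.32 = 660.5 kJ/kg
Q = ṁ·Δh = 186.0 kg/min × 660.5 kJ/kg = 122850 kJ/min
|Q| = 2047.6 kW = 7371.2 MJ/h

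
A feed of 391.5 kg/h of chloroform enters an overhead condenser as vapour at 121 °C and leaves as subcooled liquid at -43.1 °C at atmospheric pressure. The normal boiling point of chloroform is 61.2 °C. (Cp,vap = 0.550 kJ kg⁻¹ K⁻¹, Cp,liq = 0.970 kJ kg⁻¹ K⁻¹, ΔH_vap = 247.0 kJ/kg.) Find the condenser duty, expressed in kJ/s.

Q_c = 41.4 kJ/s

vapour 121→61.2 °C: -32.89 kJ/kg
condensation at 61.2 °C: -247 kJ/kg
liquid 61.2→-43.1 °C: -101.17 kJ/kg
Δh = -32.89 + -247 + -101.17 = -381.06 kJ/kg
Q = ṁ·Δh = 391.5 kg/h × -381.06 kJ/kg = -149190 kJ/h
|Q| = 41.44 kW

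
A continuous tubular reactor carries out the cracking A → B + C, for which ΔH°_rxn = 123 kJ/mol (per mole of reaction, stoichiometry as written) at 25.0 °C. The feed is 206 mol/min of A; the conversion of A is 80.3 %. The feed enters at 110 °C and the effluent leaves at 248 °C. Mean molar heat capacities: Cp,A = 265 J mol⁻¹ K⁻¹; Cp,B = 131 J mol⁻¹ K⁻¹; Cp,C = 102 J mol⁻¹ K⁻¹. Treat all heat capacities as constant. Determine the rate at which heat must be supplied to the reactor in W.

Extent of reaction ξ = 0.803 × 206 = 165.42 mol/min
Reaction term: ξ·ΔH°_rxn = 165.42 × 123 = 20346 kJ/min
Sensible, feed 110→25 °C: -4640.1 kJ/min
Outlet flows (mol/min): A 40.582, B 165.42, C 165.42
Sensible, products 25→248 °C: 10993 kJ/min
Q = ΔH = 26699 kJ/min = 444.99 kW
Heat supplied = 444990 W

Q_in = 445000 W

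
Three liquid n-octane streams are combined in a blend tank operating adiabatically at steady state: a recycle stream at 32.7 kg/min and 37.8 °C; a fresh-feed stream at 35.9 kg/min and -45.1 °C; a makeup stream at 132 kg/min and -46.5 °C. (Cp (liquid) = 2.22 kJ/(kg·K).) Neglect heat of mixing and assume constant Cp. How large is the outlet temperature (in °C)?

Adiabatic, steady state ⇒ Σ ṁᵢCp,ᵢ(T_out − Tᵢ) = 0
T_out = Σ ṁᵢCp,ᵢTᵢ / Σ ṁᵢCp,ᵢ
      = -14477 / 445.33 = -32.508 °C

T_out = -32.5 °C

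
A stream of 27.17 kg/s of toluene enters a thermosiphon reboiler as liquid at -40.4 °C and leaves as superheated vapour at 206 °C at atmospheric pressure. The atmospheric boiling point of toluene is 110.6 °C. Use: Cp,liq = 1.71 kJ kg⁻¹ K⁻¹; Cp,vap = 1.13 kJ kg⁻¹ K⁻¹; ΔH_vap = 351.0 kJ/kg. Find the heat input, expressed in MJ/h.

liquid -40.4→110.6 °C: 258.21 kJ/kg
vaporisation at 110.6 °C: 351 kJ/kg
vapour 110.6→206 °C: 107.8 kJ/kg
Δh = 258.21 + 351 + 107.8 = 717.01 kJ/kg
Q = ṁ·Δh = 27.17 kg/s × 717.01 kJ/kg = 19481 kJ/s
|Q| = 19481 kW = 70132 MJ/h

Q = 70100 MJ/h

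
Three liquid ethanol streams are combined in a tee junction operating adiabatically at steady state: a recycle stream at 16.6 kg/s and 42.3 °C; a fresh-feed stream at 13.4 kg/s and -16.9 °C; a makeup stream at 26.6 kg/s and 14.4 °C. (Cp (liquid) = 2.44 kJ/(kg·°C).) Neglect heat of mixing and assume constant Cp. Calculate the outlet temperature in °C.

T_out = 15.2 °C

Adiabatic, steady state ⇒ Σ ṁᵢCp,ᵢ(T_out − Tᵢ) = 0
T_out = Σ ṁᵢCp,ᵢTᵢ / Σ ṁᵢCp,ᵢ
      = 2095.4 / 138.1 = 15.172 °C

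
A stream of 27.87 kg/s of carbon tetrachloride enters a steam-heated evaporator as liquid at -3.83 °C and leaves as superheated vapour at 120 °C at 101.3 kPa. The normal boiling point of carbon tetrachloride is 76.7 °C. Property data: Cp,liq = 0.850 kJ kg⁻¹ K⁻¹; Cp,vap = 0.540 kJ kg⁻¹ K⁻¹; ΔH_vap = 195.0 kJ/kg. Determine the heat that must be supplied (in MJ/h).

Q = 28800 MJ/h

liquid -3.83→76.7 °C: 68.451 kJ/kg
vaporisation at 76.7 °C: 195 kJ/kg
vapour 76.7→120 °C: 23.382 kJ/kg
Δh = 68.451 + 195 + 23.382 = 286.83 kJ/kg
Q = ṁ·Δh = 27.87 kg/s × 286.83 kJ/kg = 7994 kJ/s
|Q| = 7994 kW = 28778 MJ/h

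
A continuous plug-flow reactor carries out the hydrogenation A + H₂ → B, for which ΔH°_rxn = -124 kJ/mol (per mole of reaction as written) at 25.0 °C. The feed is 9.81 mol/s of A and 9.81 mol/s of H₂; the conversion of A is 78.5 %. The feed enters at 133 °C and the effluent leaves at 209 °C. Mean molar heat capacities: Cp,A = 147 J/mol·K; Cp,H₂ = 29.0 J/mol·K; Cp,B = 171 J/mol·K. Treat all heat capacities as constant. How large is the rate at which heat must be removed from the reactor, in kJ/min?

Extent of reaction ξ = 0.785 × 9.81 = 7.7009 mol/s
Reaction term: ξ·ΔH°_rxn = 7.7009 × -124 = -954.91 kJ/s
Sensible, feed 133→25 °C: -186.47 kJ/s
Outlet flows (mol/s): A 2.1091, H₂ 2.1091, B 7.7009
Sensible, products 25→209 °C: 310.6 kJ/s
Q = ΔH = -830.77 kJ/s = -830.77 kW
Heat removed = 49846 kJ/min

Q_out = 49800 kJ/min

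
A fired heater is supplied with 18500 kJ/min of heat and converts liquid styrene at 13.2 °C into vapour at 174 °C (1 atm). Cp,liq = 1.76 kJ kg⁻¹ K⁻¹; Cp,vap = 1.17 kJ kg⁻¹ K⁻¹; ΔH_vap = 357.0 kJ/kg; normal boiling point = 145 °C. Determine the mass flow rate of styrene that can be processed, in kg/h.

Δh = 1.76×(145−13.2) + 357.0 + 1.17×(174−145) = 622.9 kJ/kg
Q = 18500 kJ/min = 308.33 kJ/s = 1.11e+06 kJ/h
ṁ = Q/Δh = 1.11e+06 / 622.9 = 1782 kg/h

ṁ = 1780 kg/h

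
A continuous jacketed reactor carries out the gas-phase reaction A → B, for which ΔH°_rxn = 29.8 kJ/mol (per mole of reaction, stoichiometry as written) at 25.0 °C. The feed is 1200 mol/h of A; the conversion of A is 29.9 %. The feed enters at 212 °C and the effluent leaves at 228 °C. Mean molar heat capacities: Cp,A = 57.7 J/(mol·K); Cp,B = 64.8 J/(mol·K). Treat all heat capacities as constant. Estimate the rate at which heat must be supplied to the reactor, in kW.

Extent of reaction ξ = 0.299 × 1200 = 358.8 mol/h
Reaction term: ξ·ΔH°_rxn = 358.8 × 29.8 = 10692 kJ/h
Sensible, feed 212→25 °C: -12948 kJ/h
Outlet flows (mol/h): A 841.2, B 358.8
Sensible, products 25→228 °C: 14573 kJ/h
Q = ΔH = 12317 kJ/h = 3.4214 kW
Heat supplied = 3.4214 kW

Q_in = 3.42 kW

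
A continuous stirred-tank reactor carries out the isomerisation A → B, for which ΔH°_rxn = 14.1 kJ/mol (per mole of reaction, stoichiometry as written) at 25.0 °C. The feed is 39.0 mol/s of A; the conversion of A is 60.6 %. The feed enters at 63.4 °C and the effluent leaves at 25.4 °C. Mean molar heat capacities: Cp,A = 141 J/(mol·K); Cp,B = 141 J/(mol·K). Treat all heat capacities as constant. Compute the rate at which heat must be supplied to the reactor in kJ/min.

Extent of reaction ξ = 0.606 × 39.0 = 23.634 mol/s
Reaction term: ξ·ΔH°_rxn = 23.634 × 14.1 = 333.24 kJ/s
Sensible, feed 63.4→25 °C: -211.16 kJ/s
Outlet flows (mol/s): A 15.366, B 23.634
Sensible, products 25→25.4 °C: 2.1996 kJ/s
Q = ΔH = 124.28 kJ/s = 124.28 kW
Heat supplied = 7456.6 kJ/min

Q_in = 7460 kJ/min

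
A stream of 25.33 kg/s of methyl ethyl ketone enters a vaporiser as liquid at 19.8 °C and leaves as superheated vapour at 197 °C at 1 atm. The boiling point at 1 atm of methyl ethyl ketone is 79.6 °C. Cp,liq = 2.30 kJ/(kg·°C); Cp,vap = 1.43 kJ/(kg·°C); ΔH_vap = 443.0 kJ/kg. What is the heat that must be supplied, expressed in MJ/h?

liquid 19.8→79.6 °C: 137.54 kJ/kg
vaporisation at 79.6 °C: 443 kJ/kg
vapour 79.6→197 °C: 167.88 kJ/kg
Δh = 137.54 + 443 + 167.88 = 748.42 kJ/kg
Q = ṁ·Δh = 25.33 kg/s × 748.42 kJ/kg = 18958 kJ/s
|Q| = 18958 kW = 68247 MJ/h

Q = 68200 MJ/h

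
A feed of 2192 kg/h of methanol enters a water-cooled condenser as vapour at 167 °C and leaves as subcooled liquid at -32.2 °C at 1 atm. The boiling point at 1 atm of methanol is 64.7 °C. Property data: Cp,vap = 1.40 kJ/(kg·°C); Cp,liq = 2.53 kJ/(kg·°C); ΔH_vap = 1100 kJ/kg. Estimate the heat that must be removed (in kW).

vapour 167→64.7 °C: -143.22 kJ/kg
condensation at 64.7 °C: -1100 kJ/kg
liquid 64.7→-32.2 °C: -245.16 kJ/kg
Δh = -143.22 + -1100 + -245.16 = -1488.4 kJ/kg
Q = ṁ·Δh = 2192 kg/h × -1488.4 kJ/kg = -3.2625e+06 kJ/h
|Q| = 906.26 kW

Q_c = 906 kW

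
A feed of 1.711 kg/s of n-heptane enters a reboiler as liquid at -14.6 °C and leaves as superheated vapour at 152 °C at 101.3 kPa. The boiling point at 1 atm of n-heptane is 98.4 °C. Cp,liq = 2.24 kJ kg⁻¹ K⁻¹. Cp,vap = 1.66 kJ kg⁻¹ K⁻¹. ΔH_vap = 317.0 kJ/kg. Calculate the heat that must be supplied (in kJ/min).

liquid -14.6→98.4 °C: 253.12 kJ/kg
vaporisation at 98.4 °C: 317 kJ/kg
vapour 98.4→152 °C: 88.976 kJ/kg
Δh = 253.12 + 317 + 88.976 = 659.1 kJ/kg
Q = ṁ·Δh = 1.711 kg/s × 659.1 kJ/kg = 1127.7 kJ/s
|Q| = 1127.7 kW = 67663 kJ/min

Q = 67700 kJ/min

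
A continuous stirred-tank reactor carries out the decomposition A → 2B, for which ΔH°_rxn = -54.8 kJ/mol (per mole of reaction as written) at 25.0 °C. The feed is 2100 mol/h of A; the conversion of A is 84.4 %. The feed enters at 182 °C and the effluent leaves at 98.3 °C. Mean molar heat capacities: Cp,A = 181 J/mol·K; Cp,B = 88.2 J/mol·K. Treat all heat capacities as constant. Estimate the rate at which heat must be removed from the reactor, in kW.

Extent of reaction ξ = 0.844 × 2100 = 1772.4 mol/h
Reaction term: ξ·ΔH°_rxn = 1772.4 × -54.8 = -97128 kJ/h
Sensible, feed 182→25 °C: -59676 kJ/h
Outlet flows (mol/h): A 327.6, B 3544.8
Sensible, products 25→98.3 °C: 27264 kJ/h
Q = ΔH = -129540 kJ/h = -35.983 kW
Heat removed = 35.983 kW

Q_out = 36.0 kW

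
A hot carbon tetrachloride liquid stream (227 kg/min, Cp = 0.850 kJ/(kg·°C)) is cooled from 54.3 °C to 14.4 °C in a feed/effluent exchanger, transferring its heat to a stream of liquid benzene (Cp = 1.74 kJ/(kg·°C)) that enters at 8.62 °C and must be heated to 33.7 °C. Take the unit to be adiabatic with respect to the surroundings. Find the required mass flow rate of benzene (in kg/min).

Heat released by hot stream: Q = 227 × 0.850 × (54.3 − 14.4) = 7698.7 kJ/min
Energy balance on cold side (adiabatic exchanger): Q = ṁ_c·Cp_c·(T_c,out − T_c,in)
ṁ_c = 7698.7 / [1.74 × (33.7 − 8.62)] = 176.42 kg/min

ṁ_c = 176 kg/min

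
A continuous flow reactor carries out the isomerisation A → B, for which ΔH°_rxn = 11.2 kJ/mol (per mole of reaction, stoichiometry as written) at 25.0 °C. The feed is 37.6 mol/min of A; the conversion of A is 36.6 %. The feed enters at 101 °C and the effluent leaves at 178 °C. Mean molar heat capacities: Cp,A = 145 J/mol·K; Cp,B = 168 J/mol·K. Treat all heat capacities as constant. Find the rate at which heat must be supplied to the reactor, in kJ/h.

Q_in = 37300 kJ/h

Extent of reaction ξ = 0.366 × 37.6 = 13.762 mol/min
Reaction term: ξ·ΔH°_rxn = 13.762 × 11.2 = 154.13 kJ/min
Sensible, feed 101→25 °C: -414.35 kJ/min
Outlet flows (mol/min): A 23.838, B 13.762
Sensible, products 25→178 °C: 882.58 kJ/min
Q = ΔH = 622.36 kJ/min = 10.373 kW
Heat supplied = 37342 kJ/h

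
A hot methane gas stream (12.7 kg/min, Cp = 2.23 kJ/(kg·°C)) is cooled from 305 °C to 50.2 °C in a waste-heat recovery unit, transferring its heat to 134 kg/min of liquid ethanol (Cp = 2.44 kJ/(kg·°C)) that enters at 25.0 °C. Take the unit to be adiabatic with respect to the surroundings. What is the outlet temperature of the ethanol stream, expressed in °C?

T_c,out = 47.1 °C

Heat released by hot stream: Q = 12.7 × 2.23 × (305 − 50.2) = 7216.2 kJ/min
Energy balance on cold side (adiabatic exchanger): Q = ṁ_c·Cp_c·(T_c,out − T_c,in)
T_c,out = 25.0 + 7216.2/(134 × 2.44) = 47.071 °C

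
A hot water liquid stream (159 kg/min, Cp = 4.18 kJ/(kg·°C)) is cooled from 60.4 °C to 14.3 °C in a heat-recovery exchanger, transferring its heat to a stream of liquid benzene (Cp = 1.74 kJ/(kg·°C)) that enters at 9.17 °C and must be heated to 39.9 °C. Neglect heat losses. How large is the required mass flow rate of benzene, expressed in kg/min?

ṁ_c = 573 kg/min

Heat released by hot stream: Q = 159 × 4.18 × (60.4 − 14.3) = 30639 kJ/min
Energy balance on cold side (adiabatic exchanger): Q = ṁ_c·Cp_c·(T_c,out − T_c,in)
ṁ_c = 30639 / [1.74 × (39.9 − 9.17)] = 573.01 kg/min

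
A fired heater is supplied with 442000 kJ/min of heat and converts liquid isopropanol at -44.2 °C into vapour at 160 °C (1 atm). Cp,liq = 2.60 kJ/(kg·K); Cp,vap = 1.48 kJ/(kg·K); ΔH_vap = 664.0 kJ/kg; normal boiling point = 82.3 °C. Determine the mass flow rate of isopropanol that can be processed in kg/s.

ṁ = 6.65 kg/s

Δh = 2.60×(82.3−-44.2) + 664.0 + 1.48×(160−82.3) = 1107.9 kJ/kg
Q = 442000 kJ/min = 7366.7 kJ/s = 7366.7 kJ/s
ṁ = Q/Δh = 7366.7 / 1107.9 = 6.6492 kg/s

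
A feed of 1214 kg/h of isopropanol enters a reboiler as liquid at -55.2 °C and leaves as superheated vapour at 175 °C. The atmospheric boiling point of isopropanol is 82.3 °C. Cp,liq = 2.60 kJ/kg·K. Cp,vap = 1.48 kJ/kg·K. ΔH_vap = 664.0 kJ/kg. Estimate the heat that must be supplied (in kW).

liquid -55.2→82.3 °C: 357.5 kJ/kg
vaporisation at 82.3 °C: 664 kJ/kg
vapour 82.3→175 °C: 137.2 kJ/kg
Δh = 357.5 + 664 + 137.2 = 1158.7 kJ/kg
Q = ṁ·Δh = 1214 kg/h × 1158.7 kJ/kg = 1.4067e+06 kJ/h
|Q| = 390.74 kW

Q = 391 kW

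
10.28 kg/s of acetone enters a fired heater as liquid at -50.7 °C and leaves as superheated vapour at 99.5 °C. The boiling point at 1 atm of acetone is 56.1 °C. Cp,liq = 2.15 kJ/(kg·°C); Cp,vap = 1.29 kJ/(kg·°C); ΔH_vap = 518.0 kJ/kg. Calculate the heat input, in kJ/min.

Q = 496000 kJ/min

liquid -50.7→56.1 °C: 229.62 kJ/kg
vaporisation at 56.1 °C: 518 kJ/kg
vapour 56.1→99.5 °C: 55.986 kJ/kg
Δh = 229.62 + 518 + 55.986 = 803.61 kJ/kg
Q = ṁ·Δh = 10.28 kg/s × 803.61 kJ/kg = 8261.1 kJ/s
|Q| = 8261.1 kW = 495660 kJ/min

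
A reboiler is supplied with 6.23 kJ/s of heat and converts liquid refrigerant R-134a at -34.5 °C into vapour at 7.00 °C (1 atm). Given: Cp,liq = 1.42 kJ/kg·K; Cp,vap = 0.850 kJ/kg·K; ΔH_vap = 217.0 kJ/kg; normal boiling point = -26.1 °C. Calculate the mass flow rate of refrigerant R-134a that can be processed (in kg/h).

Δh = 1.42×(-26.1−-34.5) + 217.0 + 0.850×(7.00−-26.1) = 257.06 kJ/kg
Q = 6.23 kJ/s = 6.23 kJ/s = 22428 kJ/h
ṁ = Q/Δh = 22428 / 257.06 = 87.247 kg/h

ṁ = 87.2 kg/h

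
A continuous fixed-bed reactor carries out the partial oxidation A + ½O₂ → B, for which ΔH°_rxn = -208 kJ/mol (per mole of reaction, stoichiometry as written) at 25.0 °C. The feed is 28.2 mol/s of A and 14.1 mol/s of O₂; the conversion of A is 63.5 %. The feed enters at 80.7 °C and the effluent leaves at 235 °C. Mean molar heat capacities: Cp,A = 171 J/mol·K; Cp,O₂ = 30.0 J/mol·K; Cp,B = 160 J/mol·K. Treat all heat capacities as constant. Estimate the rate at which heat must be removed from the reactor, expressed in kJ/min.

Extent of reaction ξ = 0.635 × 28.2 = 17.907 mol/s
Reaction term: ξ·ΔH°_rxn = 17.907 × -208 = -3724.7 kJ/s
Sensible, feed 80.7→25 °C: -292.16 kJ/s
Outlet flows (mol/s): A 10.293, O₂ 5.1465, B 17.907
Sensible, products 25→235 °C: 1003.7 kJ/s
Q = ΔH = -3013.1 kJ/s = -3013.1 kW
Heat removed = 180790 kJ/min

Q_out = 181000 kJ/min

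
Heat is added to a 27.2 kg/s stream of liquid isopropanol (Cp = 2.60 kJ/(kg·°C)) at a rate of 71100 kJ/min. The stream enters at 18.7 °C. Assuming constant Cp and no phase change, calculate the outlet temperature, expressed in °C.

T_out = 35.5 °C

Q = 71100 kJ/min = 1185 kJ/s
ΔT = Q/(ṁ·Cp) = 1185/(27.2×2.60) = 16.756 K
T_out = 18.7 + 16.756 = 35.456 °C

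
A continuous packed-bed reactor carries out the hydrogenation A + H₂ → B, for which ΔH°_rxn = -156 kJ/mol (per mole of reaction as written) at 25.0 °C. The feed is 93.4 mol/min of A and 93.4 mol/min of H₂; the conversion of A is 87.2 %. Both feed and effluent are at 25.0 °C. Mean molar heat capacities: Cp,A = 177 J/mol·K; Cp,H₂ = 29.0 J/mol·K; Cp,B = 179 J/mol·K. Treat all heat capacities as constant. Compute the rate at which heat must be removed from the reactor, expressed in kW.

Q_out = 212 kW

Extent of reaction ξ = 0.872 × 93.4 = 81.445 mol/min
Reaction term: ξ·ΔH°_rxn = 81.445 × -156 = -12705 kJ/min
Q = ΔH = -12705 kJ/min = -211.76 kW
Heat removed = 211.76 kW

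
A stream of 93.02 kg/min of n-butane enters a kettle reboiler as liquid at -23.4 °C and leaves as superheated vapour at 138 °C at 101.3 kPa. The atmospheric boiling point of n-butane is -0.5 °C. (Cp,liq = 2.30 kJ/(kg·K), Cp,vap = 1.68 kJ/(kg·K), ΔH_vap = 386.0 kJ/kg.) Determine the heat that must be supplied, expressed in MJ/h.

liquid -23.4→-0.5 °C: 52.67 kJ/kg
vaporisation at -0.5 °C: 386 kJ/kg
vapour -0.5→138 °C: 232.68 kJ/kg
Δh = 52.67 + 386 + 232.68 = 671.35 kJ/kg
Q = ṁ·Δh = 93.02 kg/min × 671.35 kJ/kg = 62449 kJ/min
|Q| = 1040.8 kW = 3746.9 MJ/h

Q = 3750 MJ/h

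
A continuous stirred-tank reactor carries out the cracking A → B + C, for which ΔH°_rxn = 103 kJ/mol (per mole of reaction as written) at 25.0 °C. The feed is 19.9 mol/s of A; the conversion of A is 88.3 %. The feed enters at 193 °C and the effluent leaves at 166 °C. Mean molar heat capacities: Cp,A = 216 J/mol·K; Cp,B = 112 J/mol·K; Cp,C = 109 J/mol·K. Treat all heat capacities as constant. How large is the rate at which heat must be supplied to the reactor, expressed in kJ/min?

Extent of reaction ξ = 0.883 × 19.9 = 17.572 mol/s
Reaction term: ξ·ΔH°_rxn = 17.572 × 103 = 1809.9 kJ/s
Sensible, feed 193→25 °C: -722.13 kJ/s
Outlet flows (mol/s): A 2.3283, B 17.572, C 17.572
Sensible, products 25→166 °C: 618.46 kJ/s
Q = ΔH = 1706.2 kJ/s = 1706.2 kW
Heat supplied = 102370 kJ/min

Q_in = 102000 kJ/min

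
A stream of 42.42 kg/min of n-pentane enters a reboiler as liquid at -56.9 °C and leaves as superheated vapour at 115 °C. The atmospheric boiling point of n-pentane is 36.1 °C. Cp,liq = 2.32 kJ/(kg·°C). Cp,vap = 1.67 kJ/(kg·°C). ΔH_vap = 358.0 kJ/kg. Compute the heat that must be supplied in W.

Q = 499000 W

liquid -56.9→36.1 °C: 215.76 kJ/kg
vaporisation at 36.1 °C: 358 kJ/kg
vapour 36.1→115 °C: 131.76 kJ/kg
Δh = 215.76 + 358 + 131.76 = 705.52 kJ/kg
Q = ṁ·Δh = 42.42 kg/min × 705.52 kJ/kg = 29928 kJ/min
|Q| = 498.8 kW = 498800 W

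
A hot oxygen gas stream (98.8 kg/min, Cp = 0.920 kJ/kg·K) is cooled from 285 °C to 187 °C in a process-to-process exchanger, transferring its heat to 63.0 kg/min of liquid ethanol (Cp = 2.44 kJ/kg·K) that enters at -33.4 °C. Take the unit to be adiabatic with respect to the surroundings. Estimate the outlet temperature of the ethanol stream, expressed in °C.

Heat released by hot stream: Q = 98.8 × 0.920 × (285 − 187) = 8907.8 kJ/min
Energy balance on cold side (adiabatic exchanger): Q = ṁ_c·Cp_c·(T_c,out − T_c,in)
T_c,out = -33.4 + 8907.8/(63.0 × 2.44) = 24.548 °C

T_c,out = 24.5 °C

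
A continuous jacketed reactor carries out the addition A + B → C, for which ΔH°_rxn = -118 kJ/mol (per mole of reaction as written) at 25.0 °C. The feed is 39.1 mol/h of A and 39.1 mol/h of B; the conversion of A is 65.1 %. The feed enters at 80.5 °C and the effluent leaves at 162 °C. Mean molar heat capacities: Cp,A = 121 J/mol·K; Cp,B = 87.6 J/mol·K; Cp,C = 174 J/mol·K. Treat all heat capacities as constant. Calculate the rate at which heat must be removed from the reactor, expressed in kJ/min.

Extent of reaction ξ = 0.651 × 39.1 = 25.454 mol/h
Reaction term: ξ·ΔH°_rxn = 25.454 × -118 = -3003.6 kJ/h
Sensible, feed 80.5→25 °C: -452.67 kJ/h
Outlet flows (mol/h): A 13.646, B 13.646, C 25.454
Sensible, products 25→162 °C: 996.75 kJ/h
Q = ΔH = -2459.5 kJ/h = -0.6832 kW
Heat removed = 40.992 kJ/min

Q_out = 41.0 kJ/min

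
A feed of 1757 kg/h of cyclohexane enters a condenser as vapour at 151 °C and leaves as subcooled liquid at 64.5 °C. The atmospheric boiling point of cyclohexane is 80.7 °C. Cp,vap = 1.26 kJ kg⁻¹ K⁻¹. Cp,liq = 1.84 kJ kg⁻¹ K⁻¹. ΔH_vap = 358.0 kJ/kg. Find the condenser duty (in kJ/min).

Q_c = 14000 kJ/min

vapour 151→80.7 °C: -88.578 kJ/kg
condensation at 80.7 °C: -358 kJ/kg
liquid 80.7→64.5 °C: -29.808 kJ/kg
Δh = -88.578 + -358 + -29.808 = -476.39 kJ/kg
Q = ṁ·Δh = 1757 kg/h × -476.39 kJ/kg = -837010 kJ/h
|Q| = 232.5 kW = 13950 kJ/min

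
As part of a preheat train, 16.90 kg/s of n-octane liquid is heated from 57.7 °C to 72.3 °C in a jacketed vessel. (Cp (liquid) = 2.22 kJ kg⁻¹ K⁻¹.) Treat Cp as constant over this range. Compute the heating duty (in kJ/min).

Q = 32900 kJ/min

Q = ṁ·Cp·ΔT = 16.90 × 2.22 × (72.3 − 57.7) = 547.76 kJ/s
Heating duty = 32866 kJ/min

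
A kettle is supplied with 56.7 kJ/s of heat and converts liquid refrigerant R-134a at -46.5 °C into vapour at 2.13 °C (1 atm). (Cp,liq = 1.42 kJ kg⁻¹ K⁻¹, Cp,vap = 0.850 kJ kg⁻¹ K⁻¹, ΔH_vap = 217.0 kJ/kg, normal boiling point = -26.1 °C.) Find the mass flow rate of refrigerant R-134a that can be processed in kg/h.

Δh = 1.42×(-26.1−-46.5) + 217.0 + 0.850×(2.13−-26.1) = 269.96 kJ/kg
Q = 56.7 kJ/s = 56.7 kJ/s = 204120 kJ/h
ṁ = Q/Δh = 204120 / 269.96 = 756.1 kg/h

ṁ = 756 kg/h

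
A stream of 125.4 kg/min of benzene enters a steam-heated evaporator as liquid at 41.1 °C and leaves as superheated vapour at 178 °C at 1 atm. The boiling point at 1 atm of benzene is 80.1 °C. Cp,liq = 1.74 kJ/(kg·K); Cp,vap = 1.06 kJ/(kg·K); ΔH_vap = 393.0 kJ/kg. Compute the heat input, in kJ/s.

Q = 1180 kJ/s

liquid 41.1→80.1 °C: 67.86 kJ/kg
vaporisation at 80.1 °C: 393 kJ/kg
vapour 80.1→178 °C: 103.77 kJ/kg
Δh = 67.86 + 393 + 103.77 = 564.63 kJ/kg
Q = ṁ·Δh = 125.4 kg/min × 564.63 kJ/kg = 70805 kJ/min
|Q| = 1180.1 kW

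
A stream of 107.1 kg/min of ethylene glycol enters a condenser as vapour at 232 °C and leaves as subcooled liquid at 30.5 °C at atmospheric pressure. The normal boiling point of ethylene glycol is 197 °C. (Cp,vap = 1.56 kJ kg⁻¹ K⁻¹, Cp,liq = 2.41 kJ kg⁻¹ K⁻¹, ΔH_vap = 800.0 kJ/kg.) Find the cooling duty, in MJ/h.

Q_c = 8070 MJ/h

vapour 232→197 °C: -54.6 kJ/kg
condensation at 197 °C: -800 kJ/kg
liquid 197→30.5 °C: -401.27 kJ/kg
Δh = -54.6 + -800 + -401.27 = -1255.9 kJ/kg
Q = ṁ·Δh = 107.1 kg/min × -1255.9 kJ/kg = -134500 kJ/min
|Q| = 2241.7 kW = 8070.2 MJ/h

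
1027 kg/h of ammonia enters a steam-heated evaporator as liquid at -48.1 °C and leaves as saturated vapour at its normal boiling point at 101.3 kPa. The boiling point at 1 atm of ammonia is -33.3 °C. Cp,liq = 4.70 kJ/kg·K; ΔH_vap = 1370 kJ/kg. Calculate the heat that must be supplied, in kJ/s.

liquid -48.1→-33.3 °C: 69.56 kJ/kg
vaporisation at -33.3 °C: 1370 kJ/kg
Δh = 69.56 + 1370 = 1439.6 kJ/kg
Q = ṁ·Δh = 1027 kg/h × 1439.6 kJ/kg = 1.4784e+06 kJ/h
|Q| = 410.67 kW

Q = 411 kJ/s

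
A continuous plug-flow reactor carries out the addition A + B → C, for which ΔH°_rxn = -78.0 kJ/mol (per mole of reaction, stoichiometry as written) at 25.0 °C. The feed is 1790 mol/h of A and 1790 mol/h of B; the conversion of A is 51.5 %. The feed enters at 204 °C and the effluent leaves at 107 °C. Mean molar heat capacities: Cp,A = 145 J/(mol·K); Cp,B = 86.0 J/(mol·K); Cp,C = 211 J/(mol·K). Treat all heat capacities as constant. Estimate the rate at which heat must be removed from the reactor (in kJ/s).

Q_out = 31.5 kJ/s

Extent of reaction ξ = 0.515 × 1790 = 921.85 mol/h
Reaction term: ξ·ΔH°_rxn = 921.85 × -78.0 = -71904 kJ/h
Sensible, feed 204→25 °C: -74015 kJ/h
Outlet flows (mol/h): A 868.15, B 868.15, C 921.85
Sensible, products 25→107 °C: 32394 kJ/h
Q = ΔH = -113520 kJ/h = -31.535 kW
Heat removed = 31.535 kJ/s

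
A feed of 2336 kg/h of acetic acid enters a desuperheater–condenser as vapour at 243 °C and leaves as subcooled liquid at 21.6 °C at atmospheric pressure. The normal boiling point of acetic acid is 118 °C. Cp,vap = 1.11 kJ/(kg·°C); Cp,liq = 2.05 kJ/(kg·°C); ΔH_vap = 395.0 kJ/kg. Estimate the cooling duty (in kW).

vapour 243→118 °C: -138.75 kJ/kg
condensation at 118 °C: -395 kJ/kg
liquid 118→21.6 °C: -197.62 kJ/kg
Δh = -138.75 + -395 + -197.62 = -731.37 kJ/kg
Q = ṁ·Δh = 2336 kg/h × -731.37 kJ/kg = -1.7085e+06 kJ/h
|Q| = 474.58 kW

Q_c = 475 kW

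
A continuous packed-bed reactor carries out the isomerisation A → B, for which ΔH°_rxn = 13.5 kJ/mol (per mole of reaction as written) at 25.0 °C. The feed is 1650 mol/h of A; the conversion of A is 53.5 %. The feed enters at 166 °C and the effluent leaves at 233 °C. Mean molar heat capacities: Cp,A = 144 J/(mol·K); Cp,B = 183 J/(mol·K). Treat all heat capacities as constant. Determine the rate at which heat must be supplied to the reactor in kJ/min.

Extent of reaction ξ = 0.535 × 1650 = 882.75 mol/h
Reaction term: ξ·ΔH°_rxn = 882.75 × 13.5 = 11917 kJ/h
Sensible, feed 166→25 °C: -33502 kJ/h
Outlet flows (mol/h): A 767.25, B 882.75
Sensible, products 25→233 °C: 56582 kJ/h
Q = ΔH = 34997 kJ/h = 9.7214 kW
Heat supplied = 583.29 kJ/min

Q_in = 583 kJ/min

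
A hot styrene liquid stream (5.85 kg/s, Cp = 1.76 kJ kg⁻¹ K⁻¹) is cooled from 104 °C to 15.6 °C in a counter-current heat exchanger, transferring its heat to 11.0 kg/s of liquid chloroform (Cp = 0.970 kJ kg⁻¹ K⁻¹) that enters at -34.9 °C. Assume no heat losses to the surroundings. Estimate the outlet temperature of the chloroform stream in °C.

Heat released by hot stream: Q = 5.85 × 1.76 × (104 − 15.6) = 910.17 kJ/s
Energy balance on cold side (adiabatic exchanger): Q = ṁ_c·Cp_c·(T_c,out − T_c,in)
T_c,out = -34.9 + 910.17/(11.0 × 0.970) = 50.401 °C

T_c,out = 50.4 °C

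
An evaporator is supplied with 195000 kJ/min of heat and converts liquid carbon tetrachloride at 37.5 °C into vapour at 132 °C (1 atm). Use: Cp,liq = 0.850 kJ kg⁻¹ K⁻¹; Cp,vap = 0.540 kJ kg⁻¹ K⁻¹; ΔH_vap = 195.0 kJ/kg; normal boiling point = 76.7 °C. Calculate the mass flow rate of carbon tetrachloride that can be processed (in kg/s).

ṁ = 12.6 kg/s

Δh = 0.850×(76.7−37.5) + 195.0 + 0.540×(132−76.7) = 258.18 kJ/kg
Q = 195000 kJ/min = 3250 kJ/s = 3250 kJ/s
ṁ = Q/Δh = 3250 / 258.18 = 12.588 kg/s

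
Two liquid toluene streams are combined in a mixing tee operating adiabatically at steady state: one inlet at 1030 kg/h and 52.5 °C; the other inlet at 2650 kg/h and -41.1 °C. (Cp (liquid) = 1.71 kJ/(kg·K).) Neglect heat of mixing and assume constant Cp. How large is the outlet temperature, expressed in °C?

T_out = -14.9 °C

Adiabatic, steady state ⇒ Σ ṁᵢCp,ᵢ(T_out − Tᵢ) = 0
T_out = Σ ṁᵢCp,ᵢTᵢ / Σ ṁᵢCp,ᵢ
      = -93776 / 6292.8 = -14.902 °C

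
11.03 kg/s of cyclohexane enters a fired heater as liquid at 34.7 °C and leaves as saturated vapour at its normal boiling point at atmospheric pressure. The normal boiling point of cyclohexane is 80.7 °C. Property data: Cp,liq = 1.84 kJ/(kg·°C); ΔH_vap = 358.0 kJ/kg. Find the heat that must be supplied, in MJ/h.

Q = 17600 MJ/h

liquid 34.7→80.7 °C: 84.64 kJ/kg
vaporisation at 80.7 °C: 358 kJ/kg
Δh = 84.64 + 358 = 442.64 kJ/kg
Q = ṁ·Δh = 11.03 kg/s × 442.64 kJ/kg = 4882.3 kJ/s
|Q| = 4882.3 kW = 17576 MJ/h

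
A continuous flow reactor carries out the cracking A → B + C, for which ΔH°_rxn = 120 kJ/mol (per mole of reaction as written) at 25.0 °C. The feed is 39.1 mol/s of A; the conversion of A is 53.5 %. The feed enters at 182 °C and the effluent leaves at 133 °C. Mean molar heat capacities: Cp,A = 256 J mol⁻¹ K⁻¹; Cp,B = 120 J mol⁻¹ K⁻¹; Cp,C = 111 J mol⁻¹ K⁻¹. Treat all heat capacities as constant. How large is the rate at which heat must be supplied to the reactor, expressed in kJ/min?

Extent of reaction ξ = 0.535 × 39.1 = 20.919 mol/s
Reaction term: ξ·ΔH°_rxn = 20.919 × 120 = 2510.2 kJ/s
Sensible, feed 182→25 °C: -1571.5 kJ/s
Outlet flows (mol/s): A 18.181, B 20.919, C 20.919
Sensible, products 25→133 °C: 1024.6 kJ/s
Q = ΔH = 1963.3 kJ/s = 1963.3 kW
Heat supplied = 117800 kJ/min

Q_in = 118000 kJ/min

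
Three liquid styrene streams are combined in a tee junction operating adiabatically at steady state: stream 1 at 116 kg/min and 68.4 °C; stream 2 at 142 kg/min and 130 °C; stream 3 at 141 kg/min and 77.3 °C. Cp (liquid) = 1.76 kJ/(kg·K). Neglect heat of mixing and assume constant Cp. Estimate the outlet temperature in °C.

No heat crosses the boundary, so H_out = H_in.
T_out = Σ ṁᵢCp,ᵢTᵢ / Σ ṁᵢCp,ᵢ
      = 65637 / 702.24 = 93.468 °C

T_out = 93.5 °C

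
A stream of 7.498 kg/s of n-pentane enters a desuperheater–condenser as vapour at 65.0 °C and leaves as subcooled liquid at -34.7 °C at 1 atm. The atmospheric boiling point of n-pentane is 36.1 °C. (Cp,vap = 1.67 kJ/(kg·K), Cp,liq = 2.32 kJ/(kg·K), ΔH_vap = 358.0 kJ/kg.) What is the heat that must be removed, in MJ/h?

vapour 65.0→36.1 °C: -48.263 kJ/kg
condensation at 36.1 °C: -358 kJ/kg
liquid 36.1→-34.7 °C: -164.26 kJ/kg
Δh = -48.263 + -358 + -164.26 = -570.52 kJ/kg
Q = ṁ·Δh = 7.498 kg/s × -570.52 kJ/kg = -4277.8 kJ/s
|Q| = 4277.8 kW = 15400 MJ/h

Q_c = 15400 MJ/h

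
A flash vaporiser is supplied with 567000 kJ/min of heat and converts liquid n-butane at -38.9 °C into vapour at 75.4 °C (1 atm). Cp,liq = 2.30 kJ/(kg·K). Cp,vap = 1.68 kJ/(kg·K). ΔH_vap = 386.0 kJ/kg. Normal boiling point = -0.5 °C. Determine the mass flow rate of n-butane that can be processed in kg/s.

ṁ = 15.7 kg/s

Δh = 2.30×(-0.5−-38.9) + 386.0 + 1.68×(75.4−-0.5) = 601.83 kJ/kg
Q = 567000 kJ/min = 9450 kJ/s = 9450 kJ/s
ṁ = Q/Δh = 9450 / 601.83 = 15.702 kg/s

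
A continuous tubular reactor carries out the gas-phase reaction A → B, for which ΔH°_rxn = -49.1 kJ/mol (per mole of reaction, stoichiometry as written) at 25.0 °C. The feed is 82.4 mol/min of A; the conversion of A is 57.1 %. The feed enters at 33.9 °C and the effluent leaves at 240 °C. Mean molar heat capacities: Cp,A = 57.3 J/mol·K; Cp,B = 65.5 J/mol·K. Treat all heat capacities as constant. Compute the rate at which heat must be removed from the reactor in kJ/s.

Q_out = 20.9 kJ/s

Extent of reaction ξ = 0.571 × 82.4 = 47.05 mol/min
Reaction term: ξ·ΔH°_rxn = 47.05 × -49.1 = -2310.2 kJ/min
Sensible, feed 33.9→25 °C: -42.022 kJ/min
Outlet flows (mol/min): A 35.35, B 47.05
Sensible, products 25→240 °C: 1098.1 kJ/min
Q = ΔH = -1254.1 kJ/min = -20.902 kW
Heat removed = 20.902 kJ/s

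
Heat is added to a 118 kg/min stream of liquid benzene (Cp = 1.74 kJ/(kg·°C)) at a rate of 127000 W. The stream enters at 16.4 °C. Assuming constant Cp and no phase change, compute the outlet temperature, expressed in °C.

T_out = 53.5 °C

Q = 127000 W = 7620 kJ/min
ΔT = Q/(ṁ·Cp) = 7620/(118×1.74) = 37.113 K
T_out = 16.4 + 37.113 = 53.513 °C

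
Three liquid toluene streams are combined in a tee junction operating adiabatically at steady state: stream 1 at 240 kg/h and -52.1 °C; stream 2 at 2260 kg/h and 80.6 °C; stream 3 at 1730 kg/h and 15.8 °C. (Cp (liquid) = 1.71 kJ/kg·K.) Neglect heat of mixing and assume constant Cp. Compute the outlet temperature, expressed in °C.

T_out = 46.6 °C

No heat crosses the boundary, so H_out = H_in.
T_out = Σ ṁᵢCp,ᵢTᵢ / Σ ṁᵢCp,ᵢ
      = 336850 / 7233.3 = 46.569 °C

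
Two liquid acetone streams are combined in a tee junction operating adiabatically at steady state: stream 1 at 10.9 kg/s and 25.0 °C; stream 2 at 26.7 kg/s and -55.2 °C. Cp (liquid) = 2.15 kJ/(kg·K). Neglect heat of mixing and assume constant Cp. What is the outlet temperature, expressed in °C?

T_out = -32.0 °C

No heat crosses the boundary, so H_out = H_in.
T_out = Σ ṁᵢCp,ᵢTᵢ / Σ ṁᵢCp,ᵢ
      = -2582.9 / 80.84 = -31.951 °C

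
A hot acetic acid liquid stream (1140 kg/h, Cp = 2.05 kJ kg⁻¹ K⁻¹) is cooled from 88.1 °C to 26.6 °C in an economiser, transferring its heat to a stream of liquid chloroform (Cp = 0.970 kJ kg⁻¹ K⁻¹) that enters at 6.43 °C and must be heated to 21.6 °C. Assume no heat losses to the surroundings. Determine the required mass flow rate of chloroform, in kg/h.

ṁ_c = 9770 kg/h

Heat released by hot stream: Q = 1140 × 2.05 × (88.1 − 26.6) = 143730 kJ/h
Energy balance on cold side (adiabatic exchanger): Q = ṁ_c·Cp_c·(T_c,out − T_c,in)
ṁ_c = 143730 / [0.970 × (21.6 − 6.43)] = 9767.3 kg/h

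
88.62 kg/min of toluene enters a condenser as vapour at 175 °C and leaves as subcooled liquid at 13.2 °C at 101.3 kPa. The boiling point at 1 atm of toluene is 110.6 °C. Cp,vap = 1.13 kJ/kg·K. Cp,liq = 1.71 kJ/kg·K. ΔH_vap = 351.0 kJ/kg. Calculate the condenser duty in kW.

Q_c = 872 kW

vapour 175→110.6 °C: -72.772 kJ/kg
condensation at 110.6 °C: -351 kJ/kg
liquid 110.6→13.2 °C: -166.55 kJ/kg
Δh = -72.772 + -351 + -166.55 = -590.33 kJ/kg
Q = ṁ·Δh = 88.62 kg/min × -590.33 kJ/kg = -52315 kJ/min
|Q| = 871.91 kW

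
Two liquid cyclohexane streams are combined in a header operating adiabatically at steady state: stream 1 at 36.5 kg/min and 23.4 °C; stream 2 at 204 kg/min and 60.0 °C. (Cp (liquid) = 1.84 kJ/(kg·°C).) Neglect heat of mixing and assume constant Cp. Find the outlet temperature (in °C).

Adiabatic, steady state ⇒ Σ ṁᵢCp,ᵢ(T_out − Tᵢ) = 0
T_out = Σ ṁᵢCp,ᵢTᵢ / Σ ṁᵢCp,ᵢ
      = 24093 / 442.52 = 54.445 °C

T_out = 54.4 °C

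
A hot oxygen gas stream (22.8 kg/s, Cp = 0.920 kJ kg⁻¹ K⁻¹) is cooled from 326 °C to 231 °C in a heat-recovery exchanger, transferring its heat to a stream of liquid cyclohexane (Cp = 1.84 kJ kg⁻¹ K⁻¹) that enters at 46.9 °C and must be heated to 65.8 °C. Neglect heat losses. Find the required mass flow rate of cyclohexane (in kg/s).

ṁ_c = 57.3 kg/s

Heat released by hot stream: Q = 22.8 × 0.920 × (326 − 231) = 1992.7 kJ/s
Energy balance on cold side (adiabatic exchanger): Q = ṁ_c·Cp_c·(T_c,out − T_c,in)
ṁ_c = 1992.7 / [1.84 × (65.8 − 46.9)] = 57.302 kg/s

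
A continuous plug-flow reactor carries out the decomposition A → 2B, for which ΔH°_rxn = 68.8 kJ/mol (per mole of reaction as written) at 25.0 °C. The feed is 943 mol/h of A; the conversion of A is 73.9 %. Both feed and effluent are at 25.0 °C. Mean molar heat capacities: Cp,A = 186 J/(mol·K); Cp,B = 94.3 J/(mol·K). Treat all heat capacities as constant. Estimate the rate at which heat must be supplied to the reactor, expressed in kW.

Q_in = 13.3 kW

Extent of reaction ξ = 0.739 × 943 = 696.88 mol/h
Reaction term: ξ·ΔH°_rxn = 696.88 × 68.8 = 47945 kJ/h
Q = ΔH = 47945 kJ/h = 13.318 kW
Heat supplied = 13.318 kW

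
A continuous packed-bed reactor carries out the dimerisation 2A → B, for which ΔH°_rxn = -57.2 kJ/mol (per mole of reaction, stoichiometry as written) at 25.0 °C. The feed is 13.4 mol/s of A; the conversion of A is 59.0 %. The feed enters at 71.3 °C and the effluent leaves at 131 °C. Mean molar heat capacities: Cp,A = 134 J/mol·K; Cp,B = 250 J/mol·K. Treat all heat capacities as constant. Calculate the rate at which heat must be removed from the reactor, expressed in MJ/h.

Q_out = 455 MJ/h

Extent of reaction ξ = 0.590 × 13.4 / 2 = 3.953 mol/s
Reaction term: ξ·ΔH°_rxn = 3.953 × -57.2 = -226.11 kJ/s
Sensible, feed 71.3→25 °C: -83.136 kJ/s
Outlet flows (mol/s): A 5.494, B 3.953
Sensible, products 25→131 °C: 182.79 kJ/s
Q = ΔH = -126.46 kJ/s = -126.46 kW
Heat removed = 455.24 MJ/h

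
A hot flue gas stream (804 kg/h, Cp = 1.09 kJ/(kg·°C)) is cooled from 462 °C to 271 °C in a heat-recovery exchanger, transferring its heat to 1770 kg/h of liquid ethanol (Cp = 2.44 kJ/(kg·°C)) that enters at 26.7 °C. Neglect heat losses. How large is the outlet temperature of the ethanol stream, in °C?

Heat released by hot stream: Q = 804 × 1.09 × (462 − 271) = 167380 kJ/h
Energy balance on cold side (adiabatic exchanger): Q = ṁ_c·Cp_c·(T_c,out − T_c,in)
T_c,out = 26.7 + 167380/(1770 × 2.44) = 65.457 °C

T_c,out = 65.5 °C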